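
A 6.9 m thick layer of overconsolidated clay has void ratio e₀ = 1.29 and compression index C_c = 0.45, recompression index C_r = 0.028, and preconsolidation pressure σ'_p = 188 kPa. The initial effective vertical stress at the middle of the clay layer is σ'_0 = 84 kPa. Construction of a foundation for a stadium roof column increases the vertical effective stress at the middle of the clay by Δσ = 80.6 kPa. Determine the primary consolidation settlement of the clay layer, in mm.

S_c ≈ 24.6 mm

Final effective stress: σ'_f = 84 + 80.6 = 164.6 kPa.
σ'_f = 164.6 ≤ σ'_p = 188 kPa, so the clay remains overconsolidated and only the recompression index applies:
S_c = C_r·H/(1+e₀)·log₁₀(σ'_f/σ'_0) = 0.028×6.9/2.29×log₁₀(164.6/84)
    = 0.084367 × 0.29215 = 0.02465 m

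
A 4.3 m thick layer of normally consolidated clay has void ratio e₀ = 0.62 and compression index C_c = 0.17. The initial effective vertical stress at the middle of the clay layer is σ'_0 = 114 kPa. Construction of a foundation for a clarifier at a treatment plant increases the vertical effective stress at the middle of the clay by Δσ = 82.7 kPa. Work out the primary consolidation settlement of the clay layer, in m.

Final effective stress: σ'_f = σ'_0 + Δσ = 114 + 82.7 = 196.7 kPa.
Normally consolidated clay, so the full stress increment lies on the virgin compression line:
S_c = C_c·H/(1+e₀)·log₁₀(σ'_f/σ'_0) = 0.17×4.3/(1+0.62)×log₁₀(196.7/114)
    = 0.45123 × 0.2369 = 0.1069 m

S_c ≈ 0.107 m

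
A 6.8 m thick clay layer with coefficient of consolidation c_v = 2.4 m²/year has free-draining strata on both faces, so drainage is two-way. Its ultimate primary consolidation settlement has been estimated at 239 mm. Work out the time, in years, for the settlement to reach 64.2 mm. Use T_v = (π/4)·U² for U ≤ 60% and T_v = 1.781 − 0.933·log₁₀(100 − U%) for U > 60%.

t ≈ 0.273 years

Drainage path length: H_d = H/2 = 3.4 m (double drainage).
U = S(t)/S_ult = 64.2/239 = 0.2686.
U ≤ 60%: T_v = (π/4)·U² = (π/4)×0.26862² = 0.056671.
t = T_v·H_d²/c_v = 0.056671×3.4²/2.4 = 0.273 years.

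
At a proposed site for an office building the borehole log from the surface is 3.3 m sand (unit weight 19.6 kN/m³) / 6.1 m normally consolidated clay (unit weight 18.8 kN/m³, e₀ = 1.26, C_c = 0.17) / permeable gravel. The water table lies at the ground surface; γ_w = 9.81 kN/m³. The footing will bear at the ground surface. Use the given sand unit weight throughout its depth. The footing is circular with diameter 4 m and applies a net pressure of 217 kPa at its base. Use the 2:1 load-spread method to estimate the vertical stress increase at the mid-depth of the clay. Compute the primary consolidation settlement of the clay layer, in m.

Mid-depth of clay below the ground surface: z = 3.3 + 6.1/2 = 6.35 m.
Total vertical stress at mid-clay: σ_v = 19.6×3.3 + 18.8×3.05 = 122.02 kPa.
Pore pressure: u = 9.81×(6.35 − 0) = 62.294 kPa.
Initial effective stress: σ'_0 = σ_v − u = 122.02 − 62.294 = 59.726 kPa.
Stress increase at mid-clay by the 2:1 spreading method:
Δσ ≈ qD²/(D+z)² = 217×4²/(4+6.35)² = 32.411 kPa
Final effective stress: σ'_f = σ'_0 + Δσ = 59.726 + 32.411 = 92.137 kPa.
Normally consolidated clay, so the full stress increment lies on the virgin compression line:
S_c = C_c·H/(1+e₀)·log₁₀(σ'_f/σ'_0) = 0.17×6.1/(1+1.26)×log₁₀(92.137/59.726)
    = 0.45885 × 0.18827 = 0.08639 m

S_c ≈ 0.0864 m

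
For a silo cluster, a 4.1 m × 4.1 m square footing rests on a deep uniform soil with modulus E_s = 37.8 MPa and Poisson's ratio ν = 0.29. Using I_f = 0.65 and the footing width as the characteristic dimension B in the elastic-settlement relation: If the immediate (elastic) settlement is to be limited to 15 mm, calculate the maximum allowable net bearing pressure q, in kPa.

E_s = 37.8 MPa = 37800 kPa.
S_e = q·B·(1−ν²)/E_s · I_f  ⇒  q = S_e·E_s / (B·(1−ν²)·I_f).
q = 0.015 × 37800 / (4.1 × 0.9159 × 0.65) = 232.3 kPa

q ≈ 232 kPa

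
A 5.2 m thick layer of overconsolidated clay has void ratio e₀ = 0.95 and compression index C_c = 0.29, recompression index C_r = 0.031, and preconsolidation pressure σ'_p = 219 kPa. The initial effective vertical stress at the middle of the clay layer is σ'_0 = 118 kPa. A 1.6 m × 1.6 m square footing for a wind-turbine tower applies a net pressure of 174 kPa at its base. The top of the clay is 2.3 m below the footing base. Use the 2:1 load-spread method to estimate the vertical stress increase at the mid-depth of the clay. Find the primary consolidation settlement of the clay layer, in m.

S_c ≈ 0.00307 m

Mid-depth of clay below the footing base: z = 2.3 + 5.2/2 = 4.9 m.
Stress increase at mid-clay by the 2:1 spreading method:
Δσ = qBL/((B+z)(L+z)) = 174×1.6×1.6/((1.6+4.9)(1.6+4.9)) = 10.543 kPa
Final effective stress: σ'_f = 118 + 10.543 = 128.54 kPa.
σ'_f = 128.54 ≤ σ'_p = 219 kPa, so the clay remains overconsolidated and only the recompression index applies:
S_c = C_r·H/(1+e₀)·log₁₀(σ'_f/σ'_0) = 0.031×5.2/1.95×log₁₀(128.54/118)
    = 0.082668 × 0.037156 = 0.003072 m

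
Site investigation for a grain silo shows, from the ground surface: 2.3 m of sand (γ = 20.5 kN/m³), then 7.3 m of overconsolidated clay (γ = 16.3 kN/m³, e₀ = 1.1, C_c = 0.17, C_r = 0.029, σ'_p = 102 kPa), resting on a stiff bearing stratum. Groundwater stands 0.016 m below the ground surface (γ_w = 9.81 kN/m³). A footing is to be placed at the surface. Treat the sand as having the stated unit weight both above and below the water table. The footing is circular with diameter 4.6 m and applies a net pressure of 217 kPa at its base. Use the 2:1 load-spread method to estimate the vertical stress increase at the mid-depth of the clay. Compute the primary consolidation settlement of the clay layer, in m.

S_c ≈ 0.027 m

Mid-depth of clay below the ground surface: z = 2.3 + 7.3/2 = 5.95 m.
Total vertical stress at mid-clay: σ_v = 20.5×2.3 + 16.3×3.65 = 106.65 kPa.
Pore pressure: u = 9.81×(5.95 − 0.016) = 58.213 kPa.
Initial effective stress: σ'_0 = σ_v − u = 106.65 − 58.213 = 48.437 kPa.
Stress increase at mid-clay by the 2:1 spreading method:
Δσ ≈ qD²/(D+z)² = 217×4.6²/(4.6+5.95)² = 41.254 kPa
Final effective stress: σ'_f = 48.437 + 41.254 = 89.691 kPa.
σ'_f = 89.691 ≤ σ'_p = 102 kPa, so the clay remains overconsolidated and only the recompression index applies:
S_c = C_r·H/(1+e₀)·log₁₀(σ'_f/σ'_0) = 0.029×7.3/2.1×log₁₀(89.691/48.437)
    = 0.10081 × 0.26757 = 0.02697 m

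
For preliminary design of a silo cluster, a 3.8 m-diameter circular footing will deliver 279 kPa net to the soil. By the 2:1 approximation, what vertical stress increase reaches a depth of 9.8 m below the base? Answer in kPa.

Δσ_z ≈ 21.8 kPa

By the 2:1 method the load spreads at 1 horizontal : 2 vertical, so at depth z the loaded area has grown by z in each plan dimension:
Δσ ≈ qD²/(D+z)² = 279×3.8²/(3.8+9.8)² = 21.782 kPa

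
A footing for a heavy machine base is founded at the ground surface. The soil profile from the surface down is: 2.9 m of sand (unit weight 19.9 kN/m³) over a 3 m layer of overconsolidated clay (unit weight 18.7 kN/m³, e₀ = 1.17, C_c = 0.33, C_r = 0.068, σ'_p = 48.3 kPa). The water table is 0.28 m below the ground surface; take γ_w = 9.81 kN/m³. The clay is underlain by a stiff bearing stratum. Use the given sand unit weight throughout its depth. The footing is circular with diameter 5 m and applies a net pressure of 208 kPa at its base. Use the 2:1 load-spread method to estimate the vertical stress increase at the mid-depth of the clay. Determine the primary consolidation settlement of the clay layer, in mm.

S_c ≈ 155 mm

Mid-depth of clay below the ground surface: z = 2.9 + 3/2 = 4.4 m.
Total vertical stress at mid-clay: σ_v = 19.9×2.9 + 18.7×1.5 = 85.76 kPa.
Pore pressure: u = 9.81×(4.4 − 0.28) = 40.417 kPa.
Initial effective stress: σ'_0 = σ_v − u = 85.76 − 40.417 = 45.343 kPa.
Stress increase at mid-clay by the 2:1 spreading method:
Δσ ≈ qD²/(D+z)² = 208×5²/(5+4.4)² = 58.85 kPa
Final effective stress: σ'_f = 45.343 + 58.85 = 104.19 kPa.
σ'_f = 104.19 > σ'_p = 48.3 kPa, so the stress path crosses the preconsolidation pressure — recompression up to σ'_p, then virgin compression beyond:
S_c = H/(1+e₀)·[C_r·log₁₀(σ'_p/σ'_0) + C_c·log₁₀(σ'_f/σ'_p)]
    = 3/2.17 × [0.068×log₁₀(48.3/45.343) + 0.33×log₁₀(104.19/48.3)]
    = 1.3825 × [0.0018657 + 0.11018] = 0.1549 m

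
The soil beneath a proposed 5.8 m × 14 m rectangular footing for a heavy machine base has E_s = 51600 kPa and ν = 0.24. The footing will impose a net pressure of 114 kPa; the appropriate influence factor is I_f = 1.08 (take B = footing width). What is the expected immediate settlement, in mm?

S_e ≈ 13 mm

Immediate (elastic) settlement: S_e = q·B·(1−ν²)/E_s · I_f.
S_e = 114 × 5.8 × (1 − 0.24²) / 51600 × 1.08
    = 114 × 5.8 × 0.9424 / 51600 × 1.08
    = 0.01304 m = 13.04 mm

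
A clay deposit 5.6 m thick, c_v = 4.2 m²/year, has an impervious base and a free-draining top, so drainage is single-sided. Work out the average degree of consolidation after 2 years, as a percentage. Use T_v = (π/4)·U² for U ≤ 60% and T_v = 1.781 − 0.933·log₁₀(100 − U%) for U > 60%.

U ≈ 58.4 %

Drainage path length: H_d = H = 5.6 m (single drainage).
T_v = c_v·t/H_d² = 4.2×2/5.6² = 0.26786.
T_v = 0.26786 corresponds to the U ≤ 60% branch:
U = √(4T_v/π) = 0.584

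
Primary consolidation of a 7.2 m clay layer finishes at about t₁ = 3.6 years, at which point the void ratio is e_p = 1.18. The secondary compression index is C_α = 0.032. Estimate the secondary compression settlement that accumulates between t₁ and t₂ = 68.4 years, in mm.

Secondary compression: S_s = C_α·H/(1+e_p)·log₁₀(t₂/t₁)
S_s = 0.032×7.2/(1+1.18)×log₁₀(68.4/3.6)
    = 0.1057 × 1.279 = 0.1351 m

S_s ≈ 135 mm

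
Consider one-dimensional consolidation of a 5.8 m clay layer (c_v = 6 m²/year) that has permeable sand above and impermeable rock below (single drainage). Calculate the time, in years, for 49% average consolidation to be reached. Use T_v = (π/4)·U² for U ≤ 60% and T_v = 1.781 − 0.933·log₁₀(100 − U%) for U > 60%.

t ≈ 1.06 years

Drainage path length: H_d = H = 5.8 m (single drainage).
U ≤ 60%: T_v = (π/4)·U² = (π/4)×0.49² = 0.18857.
t = T_v·H_d²/c_v = 0.18857×5.8²/6 = 1.057 years.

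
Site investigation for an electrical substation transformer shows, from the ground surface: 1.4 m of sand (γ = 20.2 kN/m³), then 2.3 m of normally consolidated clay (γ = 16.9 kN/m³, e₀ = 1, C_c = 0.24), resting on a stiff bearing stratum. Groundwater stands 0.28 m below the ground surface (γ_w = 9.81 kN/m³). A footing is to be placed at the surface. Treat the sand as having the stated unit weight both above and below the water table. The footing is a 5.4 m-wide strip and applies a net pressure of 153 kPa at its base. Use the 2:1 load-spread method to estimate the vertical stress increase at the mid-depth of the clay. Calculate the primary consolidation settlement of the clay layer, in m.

S_c ≈ 0.195 m

Mid-depth of clay below the ground surface: z = 1.4 + 2.3/2 = 2.55 m.
Total vertical stress at mid-clay: σ_v = 20.2×1.4 + 16.9×1.15 = 47.715 kPa.
Pore pressure: u = 9.81×(2.55 − 0.28) = 22.269 kPa.
Initial effective stress: σ'_0 = σ_v − u = 47.715 − 22.269 = 25.446 kPa.
Stress increase at mid-clay by the 2:1 spreading method:
Δσ = qB/(B+z) = 153×5.4/(5.4+2.55) = 103.92 kPa
Final effective stress: σ'_f = σ'_0 + Δσ = 25.446 + 103.92 = 129.37 kPa.
Normally consolidated clay, so the full stress increment lies on the virgin compression line:
S_c = C_c·H/(1+e₀)·log₁₀(σ'_f/σ'_0) = 0.24×2.3/(1+1)×log₁₀(129.37/25.446)
    = 0.276 × 0.70621 = 0.1949 m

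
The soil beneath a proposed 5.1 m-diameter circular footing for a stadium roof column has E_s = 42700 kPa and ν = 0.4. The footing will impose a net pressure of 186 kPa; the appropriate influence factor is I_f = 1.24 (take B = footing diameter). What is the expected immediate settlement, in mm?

Immediate (elastic) settlement: S_e = q·B·(1−ν²)/E_s · I_f.
S_e = 186 × 5.1 × (1 − 0.4²) / 42700 × 1.24
    = 186 × 5.1 × 0.84 / 42700 × 1.24
    = 0.02314 m = 23.14 mm

S_e ≈ 23.1 mm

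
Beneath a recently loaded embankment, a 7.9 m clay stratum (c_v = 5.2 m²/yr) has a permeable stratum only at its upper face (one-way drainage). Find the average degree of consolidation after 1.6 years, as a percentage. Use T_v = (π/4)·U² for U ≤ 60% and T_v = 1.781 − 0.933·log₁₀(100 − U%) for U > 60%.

U ≈ 41.2 %

Drainage path length: H_d = H = 7.9 m (single drainage).
T_v = c_v·t/H_d² = 5.2×1.6/7.9² = 0.13331.
T_v = 0.13331 corresponds to the U ≤ 60% branch:
U = √(4T_v/π) = 0.412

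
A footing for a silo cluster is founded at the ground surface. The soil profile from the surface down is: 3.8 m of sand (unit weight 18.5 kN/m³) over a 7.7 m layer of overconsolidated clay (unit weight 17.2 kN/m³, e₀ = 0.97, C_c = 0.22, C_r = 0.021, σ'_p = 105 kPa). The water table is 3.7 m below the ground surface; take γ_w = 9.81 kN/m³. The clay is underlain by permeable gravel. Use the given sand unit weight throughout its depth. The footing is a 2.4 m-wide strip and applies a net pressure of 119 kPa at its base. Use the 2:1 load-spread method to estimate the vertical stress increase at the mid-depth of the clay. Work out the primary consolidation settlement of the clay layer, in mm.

S_c ≈ 71.2 mm

Mid-depth of clay below the ground surface: z = 3.8 + 7.7/2 = 7.65 m.
Total vertical stress at mid-clay: σ_v = 18.5×3.8 + 17.2×3.85 = 136.52 kPa.
Pore pressure: u = 9.81×(7.65 − 3.7) = 38.75 kPa.
Initial effective stress: σ'_0 = σ_v − u = 136.52 − 38.75 = 97.77 kPa.
Stress increase at mid-clay by the 2:1 spreading method:
Δσ = qB/(B+z) = 119×2.4/(2.4+7.65) = 28.418 kPa
Final effective stress: σ'_f = 97.77 + 28.418 = 126.19 kPa.
σ'_f = 126.19 > σ'_p = 105 kPa, so the stress path crosses the preconsolidation pressure — recompression up to σ'_p, then virgin compression beyond:
S_c = H/(1+e₀)·[C_r·log₁₀(σ'_p/σ'_0) + C_c·log₁₀(σ'_f/σ'_p)]
    = 7.7/1.97 × [0.021×log₁₀(105/97.77) + 0.22×log₁₀(126.19/105)]
    = 3.9086 × [0.00065066 + 0.017564] = 0.07119 m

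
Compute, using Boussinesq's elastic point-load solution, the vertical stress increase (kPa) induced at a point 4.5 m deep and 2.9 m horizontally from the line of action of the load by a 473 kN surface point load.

Boussinesq vertical stress below a point load on an elastic half-space:
Δσ_z = 3P/(2πz²) · [1 + (r/z)²]^(−5/2)
r/z = 2.9/4.5 = 0.64444; [1+(r/z)²]^(−5/2) = 0.41964.
Δσ_z = 3×473/(2π×4.5²) × 0.41964 = 11.153 × 0.41964 = 4.68 kPa

Δσ_z ≈ 4.68 kPa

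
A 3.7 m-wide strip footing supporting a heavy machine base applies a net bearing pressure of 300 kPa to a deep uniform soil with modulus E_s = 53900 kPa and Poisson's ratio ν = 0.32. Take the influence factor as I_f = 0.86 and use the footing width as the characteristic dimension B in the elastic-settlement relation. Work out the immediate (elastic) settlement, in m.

Immediate (elastic) settlement: S_e = q·B·(1−ν²)/E_s · I_f.
S_e = 300 × 3.7 × (1 − 0.32²) / 53900 × 0.86
    = 300 × 3.7 × 0.8976 / 53900 × 0.86
    = 0.0159 m

S_e ≈ 0.0159 m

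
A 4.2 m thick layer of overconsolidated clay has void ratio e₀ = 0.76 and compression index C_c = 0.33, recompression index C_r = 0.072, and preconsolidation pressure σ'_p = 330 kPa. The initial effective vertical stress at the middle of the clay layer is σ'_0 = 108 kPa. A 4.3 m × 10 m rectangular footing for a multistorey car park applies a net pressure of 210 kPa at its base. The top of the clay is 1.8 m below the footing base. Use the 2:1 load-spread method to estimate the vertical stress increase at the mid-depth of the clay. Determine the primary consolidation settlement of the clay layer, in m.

Mid-depth of clay below the footing base: z = 1.8 + 4.2/2 = 3.9 m.
Stress increase at mid-clay by the 2:1 spreading method:
Δσ = qBL/((B+z)(L+z)) = 210×4.3×10/((4.3+3.9)(10+3.9)) = 79.224 kPa
Final effective stress: σ'_f = 108 + 79.224 = 187.22 kPa.
σ'_f = 187.22 ≤ σ'_p = 330 kPa, so the clay remains overconsolidated and only the recompression index applies:
S_c = C_r·H/(1+e₀)·log₁₀(σ'_f/σ'_0) = 0.072×4.2/1.76×log₁₀(187.22/108)
    = 0.17182 × 0.23893 = 0.04105 m

S_c ≈ 0.0411 m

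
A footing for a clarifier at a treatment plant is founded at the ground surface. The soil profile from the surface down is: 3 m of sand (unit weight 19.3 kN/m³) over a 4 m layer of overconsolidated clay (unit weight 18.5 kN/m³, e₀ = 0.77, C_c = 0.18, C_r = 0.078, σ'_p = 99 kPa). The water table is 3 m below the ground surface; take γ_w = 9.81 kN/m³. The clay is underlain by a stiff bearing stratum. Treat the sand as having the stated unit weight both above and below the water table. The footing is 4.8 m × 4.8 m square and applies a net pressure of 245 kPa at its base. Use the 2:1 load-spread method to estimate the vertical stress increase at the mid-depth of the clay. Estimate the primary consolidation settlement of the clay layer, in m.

S_c ≈ 0.0745 m

Mid-depth of clay below the ground surface: z = 3 + 4/2 = 5 m.
Total vertical stress at mid-clay: σ_v = 19.3×3 + 18.5×2 = 94.9 kPa.
Pore pressure: u = 9.81×(5 − 3) = 19.62 kPa.
Initial effective stress: σ'_0 = σ_v − u = 94.9 − 19.62 = 75.28 kPa.
Stress increase at mid-clay by the 2:1 spreading method:
Δσ = qBL/((B+z)(L+z)) = 245×4.8×4.8/((4.8+5)(4.8+5)) = 58.776 kPa
Final effective stress: σ'_f = 75.28 + 58.776 = 134.06 kPa.
σ'_f = 134.06 > σ'_p = 99 kPa, so the stress path crosses the preconsolidation pressure — recompression up to σ'_p, then virgin compression beyond:
S_c = H/(1+e₀)·[C_r·log₁₀(σ'_p/σ'_0) + C_c·log₁₀(σ'_f/σ'_p)]
    = 4/1.77 × [0.078×log₁₀(99/75.28) + 0.18×log₁₀(134.06/99)]
    = 2.2599 × [0.0092785 + 0.0237] = 0.07453 m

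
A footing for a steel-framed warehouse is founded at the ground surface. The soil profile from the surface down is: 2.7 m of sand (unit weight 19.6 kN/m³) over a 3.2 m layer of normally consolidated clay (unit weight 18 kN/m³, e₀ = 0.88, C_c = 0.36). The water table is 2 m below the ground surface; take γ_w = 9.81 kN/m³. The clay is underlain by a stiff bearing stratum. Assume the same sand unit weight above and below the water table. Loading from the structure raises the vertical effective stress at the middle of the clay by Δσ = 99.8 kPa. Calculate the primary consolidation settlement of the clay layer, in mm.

S_c ≈ 263 mm

Mid-depth of clay below the ground surface: z = 2.7 + 3.2/2 = 4.3 m.
Total vertical stress at mid-clay: σ_v = 19.6×2.7 + 18×1.6 = 81.72 kPa.
Pore pressure: u = 9.81×(4.3 − 2) = 22.563 kPa.
Initial effective stress: σ'_0 = σ_v − u = 81.72 − 22.563 = 59.157 kPa.
Final effective stress: σ'_f = σ'_0 + Δσ = 59.157 + 99.8 = 158.96 kPa.
Normally consolidated clay, so the full stress increment lies on the virgin compression line:
S_c = C_c·H/(1+e₀)·log₁₀(σ'_f/σ'_0) = 0.36×3.2/(1+0.88)×log₁₀(158.96/59.157)
    = 0.61277 × 0.42928 = 0.263 m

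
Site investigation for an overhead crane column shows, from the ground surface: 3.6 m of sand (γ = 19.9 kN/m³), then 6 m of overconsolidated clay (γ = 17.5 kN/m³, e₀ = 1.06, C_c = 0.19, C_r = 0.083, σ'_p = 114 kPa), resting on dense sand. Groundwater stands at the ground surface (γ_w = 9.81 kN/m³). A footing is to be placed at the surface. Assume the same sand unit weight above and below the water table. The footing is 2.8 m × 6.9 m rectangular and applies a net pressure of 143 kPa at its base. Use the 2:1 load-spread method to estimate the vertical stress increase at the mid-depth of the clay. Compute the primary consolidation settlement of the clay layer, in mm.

Mid-depth of clay below the ground surface: z = 3.6 + 6/2 = 6.6 m.
Total vertical stress at mid-clay: σ_v = 19.9×3.6 + 17.5×3 = 124.14 kPa.
Pore pressure: u = 9.81×(6.6 − 0) = 64.746 kPa.
Initial effective stress: σ'_0 = σ_v − u = 124.14 − 64.746 = 59.394 kPa.
Stress increase at mid-clay by the 2:1 spreading method:
Δσ = qBL/((B+z)(L+z)) = 143×2.8×6.9/((2.8+6.6)(6.9+6.6)) = 21.771 kPa
Final effective stress: σ'_f = 59.394 + 21.771 = 81.165 kPa.
σ'_f = 81.165 ≤ σ'_p = 114 kPa, so the clay remains overconsolidated and only the recompression index applies:
S_c = C_r·H/(1+e₀)·log₁₀(σ'_f/σ'_0) = 0.083×6/2.06×log₁₀(81.165/59.394)
    = 0.24175 × 0.13563 = 0.03279 m

S_c ≈ 32.8 mm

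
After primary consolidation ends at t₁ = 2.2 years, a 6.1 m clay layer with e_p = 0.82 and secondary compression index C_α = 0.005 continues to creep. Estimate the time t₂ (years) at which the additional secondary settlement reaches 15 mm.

S_s = C_α·H/(1+e_p)·log₁₀(t₂/t₁) ⇒ log₁₀(t₂/t₁) = S_s·(1+e_p)/(C_α·H).
log₁₀(t₂/t₁) = 0.015 × (1+0.82) / (0.005×6.1) = 0.8951
t₂ = t₁ × 10^0.8951 = 2.2 × 7.854 = 17.28 years

t₂ ≈ 17.3 years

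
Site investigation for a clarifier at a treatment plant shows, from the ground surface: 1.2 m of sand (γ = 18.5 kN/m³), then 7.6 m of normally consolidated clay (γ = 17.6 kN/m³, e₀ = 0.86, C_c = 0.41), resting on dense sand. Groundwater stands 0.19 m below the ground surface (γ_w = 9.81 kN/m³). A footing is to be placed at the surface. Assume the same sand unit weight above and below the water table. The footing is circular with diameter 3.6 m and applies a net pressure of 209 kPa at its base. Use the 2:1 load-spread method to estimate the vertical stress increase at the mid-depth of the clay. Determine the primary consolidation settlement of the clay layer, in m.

Mid-depth of clay below the ground surface: z = 1.2 + 7.6/2 = 5 m.
Total vertical stress at mid-clay: σ_v = 18.5×1.2 + 17.6×3.8 = 89.08 kPa.
Pore pressure: u = 9.81×(5 − 0.19) = 47.186 kPa.
Initial effective stress: σ'_0 = σ_v − u = 89.08 − 47.186 = 41.894 kPa.
Stress increase at mid-clay by the 2:1 spreading method:
Δσ ≈ qD²/(D+z)² = 209×3.6²/(3.6+5)² = 36.623 kPa
Final effective stress: σ'_f = σ'_0 + Δσ = 41.894 + 36.623 = 78.517 kPa.
Normally consolidated clay, so the full stress increment lies on the virgin compression line:
S_c = C_c·H/(1+e₀)·log₁₀(σ'_f/σ'_0) = 0.41×7.6/(1+0.86)×log₁₀(78.517/41.894)
    = 1.6753 × 0.27281 = 0.457 m

S_c ≈ 0.457 m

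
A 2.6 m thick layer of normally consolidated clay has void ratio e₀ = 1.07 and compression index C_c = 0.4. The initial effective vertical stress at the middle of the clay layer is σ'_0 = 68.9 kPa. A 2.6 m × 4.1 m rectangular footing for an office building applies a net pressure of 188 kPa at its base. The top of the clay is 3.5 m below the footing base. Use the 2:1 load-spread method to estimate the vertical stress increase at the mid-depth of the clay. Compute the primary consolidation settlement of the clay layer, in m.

Mid-depth of clay below the footing base: z = 3.5 + 2.6/2 = 4.8 m.
Stress increase at mid-clay by the 2:1 spreading method:
Δσ = qBL/((B+z)(L+z)) = 188×2.6×4.1/((2.6+4.8)(4.1+4.8)) = 30.429 kPa
Final effective stress: σ'_f = σ'_0 + Δσ = 68.9 + 30.429 = 99.329 kPa.
Normally consolidated clay, so the full stress increment lies on the virgin compression line:
S_c = C_c·H/(1+e₀)·log₁₀(σ'_f/σ'_0) = 0.4×2.6/(1+1.07)×log₁₀(99.329/68.9)
    = 0.50242 × 0.15886 = 0.07981 m

S_c ≈ 0.0798 m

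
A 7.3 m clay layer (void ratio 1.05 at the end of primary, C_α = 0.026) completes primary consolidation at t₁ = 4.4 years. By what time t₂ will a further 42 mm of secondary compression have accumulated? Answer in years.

t₂ ≈ 12.5 years

S_s = C_α·H/(1+e_p)·log₁₀(t₂/t₁) ⇒ log₁₀(t₂/t₁) = S_s·(1+e_p)/(C_α·H).
log₁₀(t₂/t₁) = 0.042 × (1+1.05) / (0.026×7.3) = 0.4536
t₂ = t₁ × 10^0.4536 = 4.4 × 2.842 = 12.51 years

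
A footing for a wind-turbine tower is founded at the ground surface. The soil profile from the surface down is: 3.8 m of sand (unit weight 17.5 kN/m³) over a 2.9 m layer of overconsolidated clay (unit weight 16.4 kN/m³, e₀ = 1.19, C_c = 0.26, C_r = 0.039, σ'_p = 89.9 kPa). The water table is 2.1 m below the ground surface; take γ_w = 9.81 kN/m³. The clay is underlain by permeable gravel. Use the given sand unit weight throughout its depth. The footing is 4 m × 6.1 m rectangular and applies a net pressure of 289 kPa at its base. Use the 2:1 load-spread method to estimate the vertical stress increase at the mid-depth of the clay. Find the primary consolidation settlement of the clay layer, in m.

Mid-depth of clay below the ground surface: z = 3.8 + 2.9/2 = 5.25 m.
Total vertical stress at mid-clay: σ_v = 17.5×3.8 + 16.4×1.45 = 90.28 kPa.
Pore pressure: u = 9.81×(5.25 − 2.1) = 30.902 kPa.
Initial effective stress: σ'_0 = σ_v − u = 90.28 − 30.902 = 59.378 kPa.
Stress increase at mid-clay by the 2:1 spreading method:
Δσ = qBL/((B+z)(L+z)) = 289×4×6.1/((4+5.25)(6.1+5.25)) = 67.166 kPa
Final effective stress: σ'_f = 59.378 + 67.166 = 126.54 kPa.
σ'_f = 126.54 > σ'_p = 89.9 kPa, so the stress path crosses the preconsolidation pressure — recompression up to σ'_p, then virgin compression beyond:
S_c = H/(1+e₀)·[C_r·log₁₀(σ'_p/σ'_0) + C_c·log₁₀(σ'_f/σ'_p)]
    = 2.9/2.19 × [0.039×log₁₀(89.9/59.378) + 0.26×log₁₀(126.54/89.9)]
    = 1.3242 × [0.0070252 + 0.038602] = 0.06042 m

S_c ≈ 0.0604 m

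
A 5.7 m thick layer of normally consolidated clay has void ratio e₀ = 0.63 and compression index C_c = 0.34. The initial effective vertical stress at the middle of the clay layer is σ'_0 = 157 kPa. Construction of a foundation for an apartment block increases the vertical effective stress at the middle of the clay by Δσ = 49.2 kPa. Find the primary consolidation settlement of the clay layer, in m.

S_c ≈ 0.141 m

Final effective stress: σ'_f = σ'_0 + Δσ = 157 + 49.2 = 206.2 kPa.
Normally consolidated clay, so the full stress increment lies on the virgin compression line:
S_c = C_c·H/(1+e₀)·log₁₀(σ'_f/σ'_0) = 0.34×5.7/(1+0.63)×log₁₀(206.2/157)
    = 1.189 × 0.11839 = 0.1408 m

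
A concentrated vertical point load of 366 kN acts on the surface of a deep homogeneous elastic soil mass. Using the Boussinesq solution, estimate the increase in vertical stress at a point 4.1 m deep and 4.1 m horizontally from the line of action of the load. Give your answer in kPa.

Δσ_z ≈ 1.84 kPa

Boussinesq vertical stress below a point load on an elastic half-space:
Δσ_z = 3P/(2πz²) · [1 + (r/z)²]^(−5/2)
r/z = 4.1/4.1 = 1; [1+(r/z)²]^(−5/2) = 0.17678.
Δσ_z = 3×366/(2π×4.1²) × 0.17678 = 10.396 × 0.17678 = 1.838 kPa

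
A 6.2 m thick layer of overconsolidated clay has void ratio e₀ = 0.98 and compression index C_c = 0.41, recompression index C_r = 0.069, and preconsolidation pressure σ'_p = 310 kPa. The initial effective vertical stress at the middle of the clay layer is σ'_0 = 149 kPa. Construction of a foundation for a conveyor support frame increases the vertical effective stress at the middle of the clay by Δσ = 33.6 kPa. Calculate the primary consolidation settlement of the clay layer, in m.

S_c ≈ 0.0191 m

Final effective stress: σ'_f = 149 + 33.6 = 182.6 kPa.
σ'_f = 182.6 ≤ σ'_p = 310 kPa, so the clay remains overconsolidated and only the recompression index applies:
S_c = C_r·H/(1+e₀)·log₁₀(σ'_f/σ'_0) = 0.069×6.2/1.98×log₁₀(182.6/149)
    = 0.21606 × 0.088315 = 0.01908 m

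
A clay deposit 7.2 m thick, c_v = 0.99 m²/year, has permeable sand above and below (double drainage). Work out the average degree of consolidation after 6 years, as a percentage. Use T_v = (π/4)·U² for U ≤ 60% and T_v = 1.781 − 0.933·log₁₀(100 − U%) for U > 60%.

U ≈ 73.8 %

Drainage path length: H_d = H/2 = 3.6 m (double drainage).
T_v = c_v·t/H_d² = 0.99×6/3.6² = 0.45833.
T_v = 0.45833 corresponds to the U > 60% branch:
U = 1 − 10^((1.781 − T_v)/0.933)/100 = 0.7384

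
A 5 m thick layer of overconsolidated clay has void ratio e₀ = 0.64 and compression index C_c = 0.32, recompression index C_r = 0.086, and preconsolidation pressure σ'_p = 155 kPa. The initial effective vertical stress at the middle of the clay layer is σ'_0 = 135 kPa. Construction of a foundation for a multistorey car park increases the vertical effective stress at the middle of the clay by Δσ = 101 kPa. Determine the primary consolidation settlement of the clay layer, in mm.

S_c ≈ 194 mm

Final effective stress: σ'_f = 135 + 101 = 236 kPa.
σ'_f = 236 > σ'_p = 155 kPa, so the stress path crosses the preconsolidation pressure — recompression up to σ'_p, then virgin compression beyond:
S_c = H/(1+e₀)·[C_r·log₁₀(σ'_p/σ'_0) + C_c·log₁₀(σ'_f/σ'_p)]
    = 5/1.64 × [0.086×log₁₀(155/135) + 0.32×log₁₀(236/155)]
    = 3.0488 × [0.0051598 + 0.058426] = 0.1939 m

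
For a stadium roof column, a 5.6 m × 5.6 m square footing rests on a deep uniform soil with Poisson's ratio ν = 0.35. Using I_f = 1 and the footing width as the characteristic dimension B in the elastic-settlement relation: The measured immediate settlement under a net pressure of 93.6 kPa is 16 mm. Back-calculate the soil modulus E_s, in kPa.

E_s ≈ 28700 kPa

S_e = q·B·(1−ν²)/E_s · I_f  ⇒  E_s = q·B·(1−ν²)·I_f / S_e.
E_s = 93.6 × 5.6 × 0.8775 × 1 / 0.016 = 28750 kPa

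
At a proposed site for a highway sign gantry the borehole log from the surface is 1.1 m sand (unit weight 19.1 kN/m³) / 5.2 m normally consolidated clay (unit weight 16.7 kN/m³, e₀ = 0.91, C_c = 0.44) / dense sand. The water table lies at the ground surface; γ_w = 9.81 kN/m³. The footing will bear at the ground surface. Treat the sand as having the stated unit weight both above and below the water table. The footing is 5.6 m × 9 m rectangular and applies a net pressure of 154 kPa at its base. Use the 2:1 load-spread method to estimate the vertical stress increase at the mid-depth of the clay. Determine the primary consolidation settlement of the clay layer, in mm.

Mid-depth of clay below the ground surface: z = 1.1 + 5.2/2 = 3.7 m.
Total vertical stress at mid-clay: σ_v = 19.1×1.1 + 16.7×2.6 = 64.43 kPa.
Pore pressure: u = 9.81×(3.7 − 0) = 36.297 kPa.
Initial effective stress: σ'_0 = σ_v − u = 64.43 − 36.297 = 28.133 kPa.
Stress increase at mid-clay by the 2:1 spreading method:
Δσ = qBL/((B+z)(L+z)) = 154×5.6×9/((5.6+3.7)(9+3.7)) = 65.715 kPa
Final effective stress: σ'_f = σ'_0 + Δσ = 28.133 + 65.715 = 93.848 kPa.
Normally consolidated clay, so the full stress increment lies on the virgin compression line:
S_c = C_c·H/(1+e₀)·log₁₀(σ'_f/σ'_0) = 0.44×5.2/(1+0.91)×log₁₀(93.848/28.133)
    = 1.1979 × 0.52321 = 0.6268 m

S_c ≈ 627 mm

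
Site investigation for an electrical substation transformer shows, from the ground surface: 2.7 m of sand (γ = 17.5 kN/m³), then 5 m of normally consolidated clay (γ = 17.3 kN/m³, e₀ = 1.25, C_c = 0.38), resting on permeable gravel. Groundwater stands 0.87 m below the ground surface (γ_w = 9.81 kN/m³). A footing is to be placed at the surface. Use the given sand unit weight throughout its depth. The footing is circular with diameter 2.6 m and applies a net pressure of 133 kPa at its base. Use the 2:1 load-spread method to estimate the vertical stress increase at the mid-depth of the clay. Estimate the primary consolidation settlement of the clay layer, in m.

Mid-depth of clay below the ground surface: z = 2.7 + 5/2 = 5.2 m.
Total vertical stress at mid-clay: σ_v = 17.5×2.7 + 17.3×2.5 = 90.5 kPa.
Pore pressure: u = 9.81×(5.2 − 0.87) = 42.477 kPa.
Initial effective stress: σ'_0 = σ_v − u = 90.5 − 42.477 = 48.023 kPa.
Stress increase at mid-clay by the 2:1 spreading method:
Δσ ≈ qD²/(D+z)² = 133×2.6²/(2.6+5.2)² = 14.778 kPa
Final effective stress: σ'_f = σ'_0 + Δσ = 48.023 + 14.778 = 62.801 kPa.
Normally consolidated clay, so the full stress increment lies on the virgin compression line:
S_c = C_c·H/(1+e₀)·log₁₀(σ'_f/σ'_0) = 0.38×5/(1+1.25)×log₁₀(62.801/48.023)
    = 0.84444 × 0.11652 = 0.09839 m

S_c ≈ 0.0984 m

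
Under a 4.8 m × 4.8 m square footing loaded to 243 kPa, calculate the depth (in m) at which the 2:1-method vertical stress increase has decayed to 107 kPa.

2:1 spreading — at depth z the loaded area has grown by z in each plan dimension:
qB²/(B+z)² = Δσ_z ⇒ z = B(√(q/Δσ_z) − 1) = 4.8×(√(243/107) − 1) = 2.434 m

z ≈ 2.43 m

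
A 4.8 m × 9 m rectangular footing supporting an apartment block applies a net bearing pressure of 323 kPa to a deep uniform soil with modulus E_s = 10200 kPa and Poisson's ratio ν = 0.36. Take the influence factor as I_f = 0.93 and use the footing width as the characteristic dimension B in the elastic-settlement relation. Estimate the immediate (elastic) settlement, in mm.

S_e ≈ 123 mm

Immediate (elastic) settlement: S_e = q·B·(1−ν²)/E_s · I_f.
S_e = 323 × 4.8 × (1 − 0.36²) / 10200 × 0.93
    = 323 × 4.8 × 0.8704 / 10200 × 0.93
    = 0.123 m = 123 mm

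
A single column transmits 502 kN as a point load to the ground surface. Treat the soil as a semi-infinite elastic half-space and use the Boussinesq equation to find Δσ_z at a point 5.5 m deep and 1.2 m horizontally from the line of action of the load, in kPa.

Boussinesq vertical stress below a point load on an elastic half-space:
Δσ_z = 3P/(2πz²) · [1 + (r/z)²]^(−5/2)
r/z = 1.2/5.5 = 0.21818; [1+(r/z)²]^(−5/2) = 0.89024.
Δσ_z = 3×502/(2π×5.5²) × 0.89024 = 7.9235 × 0.89024 = 7.054 kPa

Δσ_z ≈ 7.05 kPa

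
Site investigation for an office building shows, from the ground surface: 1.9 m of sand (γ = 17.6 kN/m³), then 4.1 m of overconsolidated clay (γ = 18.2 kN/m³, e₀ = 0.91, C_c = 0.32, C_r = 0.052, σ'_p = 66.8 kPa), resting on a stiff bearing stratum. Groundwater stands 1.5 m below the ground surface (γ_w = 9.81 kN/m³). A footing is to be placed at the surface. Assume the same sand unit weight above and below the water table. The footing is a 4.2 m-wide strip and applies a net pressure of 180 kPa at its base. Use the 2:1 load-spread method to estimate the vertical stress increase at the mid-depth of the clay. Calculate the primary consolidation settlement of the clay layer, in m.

Mid-depth of clay below the ground surface: z = 1.9 + 4.1/2 = 3.95 m.
Total vertical stress at mid-clay: σ_v = 17.6×1.9 + 18.2×2.05 = 70.75 kPa.
Pore pressure: u = 9.81×(3.95 − 1.5) = 24.035 kPa.
Initial effective stress: σ'_0 = σ_v − u = 70.75 − 24.035 = 46.715 kPa.
Stress increase at mid-clay by the 2:1 spreading method:
Δσ = qB/(B+z) = 180×4.2/(4.2+3.95) = 92.761 kPa
Final effective stress: σ'_f = 46.715 + 92.761 = 139.48 kPa.
σ'_f = 139.48 > σ'_p = 66.8 kPa, so the stress path crosses the preconsolidation pressure — recompression up to σ'_p, then virgin compression beyond:
S_c = H/(1+e₀)·[C_r·log₁₀(σ'_p/σ'_0) + C_c·log₁₀(σ'_f/σ'_p)]
    = 4.1/1.91 × [0.052×log₁₀(66.8/46.715) + 0.32×log₁₀(139.48/66.8)]
    = 2.1466 × [0.0080766 + 0.10232] = 0.237 m

S_c ≈ 0.237 m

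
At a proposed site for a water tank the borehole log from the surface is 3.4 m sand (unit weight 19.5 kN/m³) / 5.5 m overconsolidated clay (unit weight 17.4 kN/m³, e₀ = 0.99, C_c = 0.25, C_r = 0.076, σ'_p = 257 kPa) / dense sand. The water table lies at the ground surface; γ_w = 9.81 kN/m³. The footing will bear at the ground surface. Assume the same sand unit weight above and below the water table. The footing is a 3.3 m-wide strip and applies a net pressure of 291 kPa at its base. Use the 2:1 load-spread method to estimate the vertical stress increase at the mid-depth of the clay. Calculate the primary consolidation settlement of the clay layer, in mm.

S_c ≈ 96.8 mm

Mid-depth of clay below the ground surface: z = 3.4 + 5.5/2 = 6.15 m.
Total vertical stress at mid-clay: σ_v = 19.5×3.4 + 17.4×2.75 = 114.15 kPa.
Pore pressure: u = 9.81×(6.15 − 0) = 60.332 kPa.
Initial effective stress: σ'_0 = σ_v − u = 114.15 − 60.332 = 53.818 kPa.
Stress increase at mid-clay by the 2:1 spreading method:
Δσ = qB/(B+z) = 291×3.3/(3.3+6.15) = 101.62 kPa
Final effective stress: σ'_f = 53.818 + 101.62 = 155.44 kPa.
σ'_f = 155.44 ≤ σ'_p = 257 kPa, so the clay remains overconsolidated and only the recompression index applies:
S_c = C_r·H/(1+e₀)·log₁₀(σ'_f/σ'_0) = 0.076×5.5/1.99×log₁₀(155.44/53.818)
    = 0.21005 × 0.46064 = 0.09676 m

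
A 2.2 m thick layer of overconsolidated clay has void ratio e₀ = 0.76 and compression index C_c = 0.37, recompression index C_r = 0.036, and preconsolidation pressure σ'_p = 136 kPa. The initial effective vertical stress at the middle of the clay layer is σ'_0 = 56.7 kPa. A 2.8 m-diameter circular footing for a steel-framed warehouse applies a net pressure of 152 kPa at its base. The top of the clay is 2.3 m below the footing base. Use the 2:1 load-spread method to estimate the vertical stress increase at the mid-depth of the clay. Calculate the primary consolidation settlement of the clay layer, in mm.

Mid-depth of clay below the footing base: z = 2.3 + 2.2/2 = 3.4 m.
Stress increase at mid-clay by the 2:1 spreading method:
Δσ ≈ qD²/(D+z)² = 152×2.8²/(2.8+3.4)² = 31.001 kPa
Final effective stress: σ'_f = 56.7 + 31.001 = 87.701 kPa.
σ'_f = 87.701 ≤ σ'_p = 136 kPa, so the clay remains overconsolidated and only the recompression index applies:
S_c = C_r·H/(1+e₀)·log₁₀(σ'_f/σ'_0) = 0.036×2.2/1.76×log₁₀(87.701/56.7)
    = 0.045 × 0.18942 = 0.008524 m

S_c ≈ 8.52 mm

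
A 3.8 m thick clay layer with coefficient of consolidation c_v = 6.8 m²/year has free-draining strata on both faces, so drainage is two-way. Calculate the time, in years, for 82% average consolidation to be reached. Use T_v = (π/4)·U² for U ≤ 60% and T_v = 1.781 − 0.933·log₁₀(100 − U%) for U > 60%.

Drainage path length: H_d = H/2 = 1.9 m (double drainage).
U > 60%: T_v = 1.781 − 0.933·log₁₀(100 − 82) = 0.60983.
t = T_v·H_d²/c_v = 0.60983×1.9²/6.8 = 0.3237 years.

t ≈ 0.324 years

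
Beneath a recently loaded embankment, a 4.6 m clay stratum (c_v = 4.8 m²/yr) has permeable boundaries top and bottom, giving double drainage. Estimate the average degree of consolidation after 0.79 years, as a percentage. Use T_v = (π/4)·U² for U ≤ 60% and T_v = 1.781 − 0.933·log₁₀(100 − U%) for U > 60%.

U ≈ 86.2 %

Drainage path length: H_d = H/2 = 2.3 m (double drainage).
T_v = c_v·t/H_d² = 4.8×0.79/2.3² = 0.71682.
T_v = 0.71682 corresponds to the U > 60% branch:
U = 1 − 10^((1.781 − T_v)/0.933)/100 = 0.8618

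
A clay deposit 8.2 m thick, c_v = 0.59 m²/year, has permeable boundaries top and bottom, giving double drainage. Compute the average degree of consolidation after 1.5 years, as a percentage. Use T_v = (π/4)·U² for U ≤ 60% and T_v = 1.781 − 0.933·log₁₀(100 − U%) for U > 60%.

Drainage path length: H_d = H/2 = 4.1 m (double drainage).
T_v = c_v·t/H_d² = 0.59×1.5/4.1² = 0.052647.
T_v = 0.052647 corresponds to the U ≤ 60% branch:
U = √(4T_v/π) = 0.2589

U ≈ 25.9 %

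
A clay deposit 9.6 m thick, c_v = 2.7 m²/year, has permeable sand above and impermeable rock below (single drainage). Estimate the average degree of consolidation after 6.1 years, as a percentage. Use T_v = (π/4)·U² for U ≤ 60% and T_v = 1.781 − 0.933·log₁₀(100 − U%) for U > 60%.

U ≈ 47.7 %

Drainage path length: H_d = H = 9.6 m (single drainage).
T_v = c_v·t/H_d² = 2.7×6.1/9.6² = 0.17871.
T_v = 0.17871 corresponds to the U ≤ 60% branch:
U = √(4T_v/π) = 0.477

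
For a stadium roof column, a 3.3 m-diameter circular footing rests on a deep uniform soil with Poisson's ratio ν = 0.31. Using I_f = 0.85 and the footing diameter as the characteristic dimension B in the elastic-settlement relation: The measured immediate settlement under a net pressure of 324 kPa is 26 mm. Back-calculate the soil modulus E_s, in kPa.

E_s ≈ 31600 kPa

S_e = q·B·(1−ν²)/E_s · I_f  ⇒  E_s = q·B·(1−ν²)·I_f / S_e.
E_s = 324 × 3.3 × 0.9039 × 0.85 / 0.026 = 31600 kPa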